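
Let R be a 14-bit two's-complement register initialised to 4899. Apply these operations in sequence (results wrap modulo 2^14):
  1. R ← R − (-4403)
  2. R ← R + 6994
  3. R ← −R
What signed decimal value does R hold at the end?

Start: R = 4899 = 01001100100011.
R = 4899 − (-4403) = 9302; wraps to -7082 = 10010001010110
R = -7082 + 6994 = -88 = 11111110101000
R = −(-88) = 88 = 00000001011000

88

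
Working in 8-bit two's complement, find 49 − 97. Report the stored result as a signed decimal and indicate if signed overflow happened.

49 → 00110001
97 → 01100001
Subtract via negate-and-add: invert 01100001 + 1 = 10011111 (i.e. -97).
  00110001
+ 10011111
= 11010000
Result 11010000: MSB = 1 → 208 − 256 = -48.
Addends (after negating the subtrahend) have opposite signs, so signed overflow cannot occur.

-48; no overflow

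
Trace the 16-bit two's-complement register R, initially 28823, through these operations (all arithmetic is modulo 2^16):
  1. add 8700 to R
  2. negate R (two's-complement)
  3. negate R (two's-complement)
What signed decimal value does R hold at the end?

-28013

Start: R = 28823 = 0111000010010111.
R = 28823 + 8700 = 37523; wraps to -28013 = 1001001010010011
R = −(-28013) = 28013 = 0110110101101101
R = −(28013) = -28013 = 1001001010010011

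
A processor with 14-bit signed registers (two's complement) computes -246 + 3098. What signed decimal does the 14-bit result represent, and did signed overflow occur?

2852; no overflow

-246 → 11111100001010
3098 → 00110000011010
  11111100001010
+ 00110000011010
= 00101100100100  (discard carry-out 1)
Result 00101100100100: MSB = 0 → value 2852.
Addends have opposite signs, so signed overflow cannot occur.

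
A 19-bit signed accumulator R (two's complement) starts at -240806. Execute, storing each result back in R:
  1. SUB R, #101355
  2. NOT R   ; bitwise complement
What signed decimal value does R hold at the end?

-182128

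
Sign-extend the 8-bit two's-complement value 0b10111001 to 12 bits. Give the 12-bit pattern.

111110111001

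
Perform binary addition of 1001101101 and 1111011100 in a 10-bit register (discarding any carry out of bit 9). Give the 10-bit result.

  1001101101
+ 1111011100
= 1001001001  (discard carry-out 1)

1001001001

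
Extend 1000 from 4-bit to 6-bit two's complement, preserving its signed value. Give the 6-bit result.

MSB of 1000 is 1; replicate it into the new high bits.
11|1000 → 111000 (still -8).

111000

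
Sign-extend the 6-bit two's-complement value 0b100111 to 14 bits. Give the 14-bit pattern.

11111111100111

MSB of 100111 is 1; replicate it into the new high bits.
11111111|100111 → 11111111100111 (still -25).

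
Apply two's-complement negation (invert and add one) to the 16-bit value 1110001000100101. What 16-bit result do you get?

Invert: 0001110111011010. Add 1: 0001110111011011.
Check: 1110001000100101 = -7643, 0001110111011011 = 7643.

0001110111011011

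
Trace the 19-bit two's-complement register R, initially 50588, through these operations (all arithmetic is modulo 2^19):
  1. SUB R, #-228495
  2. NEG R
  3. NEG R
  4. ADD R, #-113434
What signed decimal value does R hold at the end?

165649

Start: R = 50588 = 0001100010110011100.
R = 50588 − (-228495) = 279083; wraps to -245205 = 1000100001000101011
R = −(-245205) = 245205 = 0111011110111010101
R = −(245205) = -245205 = 1000100001000101011
R = -245205 + (-113434) = -358639; wraps to 165649 = 0101000011100010001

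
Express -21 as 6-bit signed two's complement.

|-21| = 21 = 010101 in 6 bits.
Invert the bits: 101010. Add 1: 101011.
Check: 101011 reads as 43 − 64 = -21.

101011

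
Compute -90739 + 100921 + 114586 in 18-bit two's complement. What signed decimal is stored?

124768

-90739 + 100921 = 10182 (000010011111000110)
10182 + 114586 = 124768 (011110011101100000)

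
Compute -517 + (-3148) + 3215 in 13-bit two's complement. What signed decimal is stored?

-450

-517 + (-3148) = -3665 (1000110101111)
-3665 + 3215 = -450 (1111000111110)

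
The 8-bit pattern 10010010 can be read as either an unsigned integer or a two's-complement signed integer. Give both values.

Unsigned: 10010010 = 146.
Signed: MSB=1 → 146 − 256 = -110.

unsigned = 146, signed = -110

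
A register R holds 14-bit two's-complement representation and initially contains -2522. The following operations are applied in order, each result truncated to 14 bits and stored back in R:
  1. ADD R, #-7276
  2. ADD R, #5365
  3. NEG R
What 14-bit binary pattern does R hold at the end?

01000101010001

Start: R = -2522 = 11011000100110.
R = -2522 + (-7276) = -9798; wraps to 6586 = 01100110111010
R = 6586 + 5365 = 11951; wraps to -4433 = 10111010101111
R = −(-4433) = 4433 = 01000101010001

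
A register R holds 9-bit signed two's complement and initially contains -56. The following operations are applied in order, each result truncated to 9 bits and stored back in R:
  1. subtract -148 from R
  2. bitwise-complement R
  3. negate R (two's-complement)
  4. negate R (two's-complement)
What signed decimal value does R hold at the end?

-93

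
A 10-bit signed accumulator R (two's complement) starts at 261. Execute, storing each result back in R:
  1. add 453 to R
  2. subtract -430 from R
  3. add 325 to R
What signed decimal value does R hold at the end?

445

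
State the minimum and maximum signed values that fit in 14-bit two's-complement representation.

min = -8192, max = 8191

Minimum: −2^13 = -8192.
Maximum: 2^13 − 1 = 8191.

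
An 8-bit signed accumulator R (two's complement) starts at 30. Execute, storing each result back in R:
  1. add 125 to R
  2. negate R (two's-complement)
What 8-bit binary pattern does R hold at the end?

01100101

Start: R = 30 = 00011110.
R = 30 + 125 = 155; wraps to -101 = 10011011
R = −(-101) = 101 = 01100101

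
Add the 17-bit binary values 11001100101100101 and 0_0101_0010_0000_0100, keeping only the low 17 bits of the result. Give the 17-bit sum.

11110101101101001

  11001100101100101
+ 00101001000000100
= 11110101101101001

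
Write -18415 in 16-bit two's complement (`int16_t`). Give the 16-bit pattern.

1011100000010001

|-18415| = 18415 = 0100011111101111 in 16 bits.
Invert the bits: 1011100000010000. Add 1: 1011100000010001.
Check: 1011100000010001 reads as 47121 − 65536 = -18415.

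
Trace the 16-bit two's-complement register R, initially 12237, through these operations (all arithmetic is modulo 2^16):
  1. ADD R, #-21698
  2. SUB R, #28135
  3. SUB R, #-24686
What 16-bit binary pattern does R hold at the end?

1100110110010010

Start: R = 12237 = 0010111111001101.
R = 12237 + (-21698) = -9461 = 1101101100001011
R = -9461 − 28135 = -37596; wraps to 27940 = 0110110100100100
R = 27940 − (-24686) = 52626; wraps to -12910 = 1100110110010010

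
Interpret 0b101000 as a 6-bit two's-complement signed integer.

MSB is 1, so the value is negative.
Unsigned reading: 40. Subtract 2^6 = 64: 40 − 64 = -24.

-24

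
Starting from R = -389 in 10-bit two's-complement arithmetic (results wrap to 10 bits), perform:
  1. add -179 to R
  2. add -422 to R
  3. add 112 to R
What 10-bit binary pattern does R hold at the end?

0010010010

Start: R = -389 = 1001111011.
R = -389 + (-179) = -568; wraps to 456 = 0111001000
R = 456 + (-422) = 34 = 0000100010
R = 34 + 112 = 146 = 0010010010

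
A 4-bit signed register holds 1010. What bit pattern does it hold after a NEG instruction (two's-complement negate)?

Invert: 0101. Add 1: 0110.
Check: 1010 = -6, 0110 = 6.

0110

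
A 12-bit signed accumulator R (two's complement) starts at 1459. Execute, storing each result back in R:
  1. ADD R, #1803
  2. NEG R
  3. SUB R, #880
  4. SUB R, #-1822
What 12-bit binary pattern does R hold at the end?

Start: R = 1459 = 010110110011.
R = 1459 + 1803 = 3262; wraps to -834 = 110010111110
R = −(-834) = 834 = 001101000010
R = 834 − 880 = -46 = 111111010010
R = -46 − (-1822) = 1776 = 011011110000

011011110000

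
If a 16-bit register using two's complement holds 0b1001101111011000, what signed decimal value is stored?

-25640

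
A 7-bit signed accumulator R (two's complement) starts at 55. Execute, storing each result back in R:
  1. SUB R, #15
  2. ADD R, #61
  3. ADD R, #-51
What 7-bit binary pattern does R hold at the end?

Start: R = 55 = 0110111.
R = 55 − 15 = 40 = 0101000
R = 40 + 61 = 101; wraps to -27 = 1100101
R = -27 + (-51) = -78; wraps to 50 = 0110010

0110010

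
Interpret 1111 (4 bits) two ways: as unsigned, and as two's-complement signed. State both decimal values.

Unsigned: 1111 = 15.
Signed: MSB=1 → 15 − 16 = -1.

unsigned = 15, signed = -1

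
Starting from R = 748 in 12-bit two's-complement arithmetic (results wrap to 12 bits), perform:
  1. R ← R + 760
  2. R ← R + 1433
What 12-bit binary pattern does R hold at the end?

Start: R = 748 = 001011101100.
R = 748 + 760 = 1508 = 010111100100
R = 1508 + 1433 = 2941; wraps to -1155 = 101101111101

101101111101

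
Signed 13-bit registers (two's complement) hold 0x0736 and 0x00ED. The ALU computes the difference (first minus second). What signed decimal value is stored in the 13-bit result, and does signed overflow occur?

0x0736 = 0011100110110 = 1846 (signed)
0x00ED = 0000011101101 = 237 (signed)
Subtract via negate-and-add: invert 0000011101101 + 1 = 1111100010011 (i.e. -237).
  0011100110110
+ 1111100010011
= 0011001001001  (discard carry-out 1)
Result 0011001001001: MSB = 0 → value 1609.
Addends (after negating the subtrahend) have opposite signs, so signed overflow cannot occur.

1609; no overflow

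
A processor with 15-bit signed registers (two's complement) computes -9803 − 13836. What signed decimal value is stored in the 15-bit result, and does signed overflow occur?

9129; overflow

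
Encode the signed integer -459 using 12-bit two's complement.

111000110101

|-459| = 459 = 000111001011 in 12 bits.
Invert the bits: 111000110100. Add 1: 111000110101.
Check: 111000110101 reads as 3637 − 4096 = -459.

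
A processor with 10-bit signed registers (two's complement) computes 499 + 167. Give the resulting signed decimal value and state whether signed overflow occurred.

499 → 0111110011
167 → 0010100111
  0111110011
+ 0010100111
= 1010011010
Result 1010011010: MSB = 1 → 666 − 1024 = -358.
Both addends are non-negative but the stored result is negative: signed overflow. The true value 499 + 167 = 666 lies outside [-512, 511].

-358; overflow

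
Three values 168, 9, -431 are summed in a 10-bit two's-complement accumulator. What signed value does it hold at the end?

-254

168 + 9 = 177 (0010110001)
177 + (-431) = -254 (1100000010)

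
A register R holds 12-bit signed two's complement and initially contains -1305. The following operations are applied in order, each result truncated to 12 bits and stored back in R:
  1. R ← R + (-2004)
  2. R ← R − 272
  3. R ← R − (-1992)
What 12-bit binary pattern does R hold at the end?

Start: R = -1305 = 101011100111.
R = -1305 + (-2004) = -3309; wraps to 787 = 001100010011
R = 787 − 272 = 515 = 001000000011
R = 515 − (-1992) = 2507; wraps to -1589 = 100111001011

100111001011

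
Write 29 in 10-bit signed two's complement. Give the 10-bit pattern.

29 is non-negative, so write it directly in 10 bits: 0000011101.

0000011101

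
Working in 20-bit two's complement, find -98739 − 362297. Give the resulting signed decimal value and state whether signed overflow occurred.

-98739 → 11100111111001001101
362297 → 01011000011100111001
Subtract via negate-and-add: invert 01011000011100111001 + 1 = 10100111100011000111 (i.e. -362297).
  11100111111001001101
+ 10100111100011000111
= 10001111011100010100  (discard carry-out 1)
Result 10001111011100010100: MSB = 1 → 587540 − 1048576 = -461036.
Both addends (after negating the subtrahend) are negative and so is the stored result: no signed overflow.

-461036; no overflow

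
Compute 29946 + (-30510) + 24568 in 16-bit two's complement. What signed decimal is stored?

29946 + (-30510) = -564 (1111110111001100)
-564 + 24568 = 24004 (0101110111000100)

24004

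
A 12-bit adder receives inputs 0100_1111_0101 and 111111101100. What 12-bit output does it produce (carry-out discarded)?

  010011110101
+ 111111101100
= 010011100001  (discard carry-out 1)

010011100001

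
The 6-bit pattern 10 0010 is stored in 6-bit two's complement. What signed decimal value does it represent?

-30

MSB is 1, so the value is negative.
Unsigned reading: 34. Subtract 2^6 = 64: 34 − 64 = -30.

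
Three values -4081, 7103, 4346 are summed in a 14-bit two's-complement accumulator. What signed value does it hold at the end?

7368

-4081 + 7103 = 3022 (00101111001110)
3022 + 4346 = 7368 (01110011001000)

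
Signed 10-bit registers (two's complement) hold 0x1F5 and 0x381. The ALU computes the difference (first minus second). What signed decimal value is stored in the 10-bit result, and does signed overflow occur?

-396; overflow

0x1F5 = 0111110101 = 501 (signed)
0x381 = 1110000001 = -127 (signed)
Subtract via negate-and-add: invert 1110000001 + 1 = 0001111111 (i.e. 127).
  0111110101
+ 0001111111
= 1001110100
Result 1001110100: MSB = 1 → 628 − 1024 = -396.
Both addends (after negating the subtrahend) are non-negative but the stored result is negative: signed overflow. The true value 501 − (-127) = 628 lies outside [-512, 511].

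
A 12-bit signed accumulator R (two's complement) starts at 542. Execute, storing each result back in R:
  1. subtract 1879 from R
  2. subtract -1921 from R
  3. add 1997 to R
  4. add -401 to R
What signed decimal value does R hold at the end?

-1916

Start: R = 542 = 001000011110.
R = 542 − 1879 = -1337 = 101011000111
R = -1337 − (-1921) = 584 = 001001001000
R = 584 + 1997 = 2581; wraps to -1515 = 101000010101
R = -1515 + (-401) = -1916 = 100010000100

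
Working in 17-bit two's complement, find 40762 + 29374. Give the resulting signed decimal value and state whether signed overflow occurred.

-60936; overflow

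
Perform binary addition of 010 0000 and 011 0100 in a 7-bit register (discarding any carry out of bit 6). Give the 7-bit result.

1010100

  0100000
+ 0110100
= 1010100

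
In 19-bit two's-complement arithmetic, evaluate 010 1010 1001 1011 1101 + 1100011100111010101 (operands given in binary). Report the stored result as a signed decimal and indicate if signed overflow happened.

010 1010 1001 1011 1101 → 0101010100110111101 = 174525 (signed)
1100011100111010101 = -116267 (signed)
  0101010100110111101
+ 1100011100111010101
= 0001110001110010010  (discard carry-out 1)
Result 0001110001110010010: MSB = 0 → value 58258.
Addends have opposite signs, so signed overflow cannot occur.

58258; no overflow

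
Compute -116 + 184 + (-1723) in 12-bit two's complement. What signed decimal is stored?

-1655

-116 + 184 = 68 (000001000100)
68 + (-1723) = -1655 (100110001001)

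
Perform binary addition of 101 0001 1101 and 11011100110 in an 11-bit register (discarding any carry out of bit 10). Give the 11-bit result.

10000000011

  10100011101
+ 11011100110
= 10000000011  (discard carry-out 1)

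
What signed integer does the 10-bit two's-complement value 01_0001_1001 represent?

281

MSB is 0, so the value is non-negative: 0100011001 = 281.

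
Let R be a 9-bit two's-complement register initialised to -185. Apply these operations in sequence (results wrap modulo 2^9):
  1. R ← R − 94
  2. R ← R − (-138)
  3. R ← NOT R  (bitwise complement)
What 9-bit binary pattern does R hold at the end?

010001100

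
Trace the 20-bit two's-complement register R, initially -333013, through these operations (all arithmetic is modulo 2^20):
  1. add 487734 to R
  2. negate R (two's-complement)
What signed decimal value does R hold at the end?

-154721

Start: R = -333013 = 10101110101100101011.
R = -333013 + 487734 = 154721 = 00100101110001100001
R = −(154721) = -154721 = 11011010001110011111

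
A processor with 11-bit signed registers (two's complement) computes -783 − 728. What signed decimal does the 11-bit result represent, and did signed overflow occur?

-783 → 10011110001
728 → 01011011000
Subtract via negate-and-add: invert 01011011000 + 1 = 10100101000 (i.e. -728).
  10011110001
+ 10100101000
= 01000011001  (discard carry-out 1)
Result 01000011001: MSB = 0 → value 537.
Both addends (after negating the subtrahend) are negative but the stored result is non-negative: signed overflow. The true value -783 − 728 = -1511 lies outside [-1024, 1023].

537; overflow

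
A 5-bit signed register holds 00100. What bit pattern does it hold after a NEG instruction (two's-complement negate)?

Invert: 11011. Add 1: 11100.
Check: 00100 = 4, 11100 = -4.

11100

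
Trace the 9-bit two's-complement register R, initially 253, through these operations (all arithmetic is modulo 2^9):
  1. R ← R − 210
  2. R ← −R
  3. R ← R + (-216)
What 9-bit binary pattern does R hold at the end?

011111101

Start: R = 253 = 011111101.
R = 253 − 210 = 43 = 000101011
R = −(43) = -43 = 111010101
R = -43 + (-216) = -259; wraps to 253 = 011111101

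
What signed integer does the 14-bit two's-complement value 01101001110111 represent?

MSB is 0, so the value is non-negative: 01101001110111 = 6775.

6775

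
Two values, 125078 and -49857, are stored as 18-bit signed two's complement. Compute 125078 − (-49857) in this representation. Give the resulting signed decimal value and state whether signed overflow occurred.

125078 → 011110100010010110
-49857 → 110011110100111111
Subtract via negate-and-add: invert 110011110100111111 + 1 = 001100001011000001 (i.e. 49857).
  011110100010010110
+ 001100001011000001
= 101010101101010111
Result 101010101101010111: MSB = 1 → 174935 − 262144 = -87209.
Both addends (after negating the subtrahend) are non-negative but the stored result is negative: signed overflow. The true value 125078 − (-49857) = 174935 lies outside [-131072, 131071].

-87209; overflow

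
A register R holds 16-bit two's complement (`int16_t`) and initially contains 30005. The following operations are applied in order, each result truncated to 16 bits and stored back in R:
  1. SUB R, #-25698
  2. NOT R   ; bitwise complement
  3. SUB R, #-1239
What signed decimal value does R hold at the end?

Start: R = 30005 = 0111010100110101.
R = 30005 − (-25698) = 55703; wraps to -9833 = 1101100110010111
R = NOT 1101100110010111 = 0010011001101000 = 9832
R = 9832 − (-1239) = 11071 = 0010101100111111

11071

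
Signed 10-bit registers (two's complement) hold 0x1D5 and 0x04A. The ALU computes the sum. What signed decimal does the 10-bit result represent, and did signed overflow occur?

0x1D5 = 0111010101 = 469 (signed)
0x04A = 0001001010 = 74 (signed)
  0111010101
+ 0001001010
= 1000011111
Result 1000011111: MSB = 1 → 543 − 1024 = -481.
Both addends are non-negative but the stored result is negative: signed overflow. The true value 469 + 74 = 543 lies outside [-512, 511].

-481; overflow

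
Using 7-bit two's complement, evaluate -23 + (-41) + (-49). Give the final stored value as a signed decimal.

15

-23 + (-41) = -64 (1000000)
-64 + (-49) = -113 → wraps to 15 (0001111)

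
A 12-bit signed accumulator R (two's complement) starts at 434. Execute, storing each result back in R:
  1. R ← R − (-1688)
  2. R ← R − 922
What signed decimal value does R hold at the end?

1200

Start: R = 434 = 000110110010.
R = 434 − (-1688) = 2122; wraps to -1974 = 100001001010
R = -1974 − 922 = -2896; wraps to 1200 = 010010110000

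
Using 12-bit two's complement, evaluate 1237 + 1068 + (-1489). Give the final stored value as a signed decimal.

1237 + 1068 = 2305 → wraps to -1791 (100100000001)
-1791 + (-1489) = -3280 → wraps to 816 (001100110000)

816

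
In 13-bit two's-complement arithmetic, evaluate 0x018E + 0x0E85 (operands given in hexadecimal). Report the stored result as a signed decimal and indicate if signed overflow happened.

0x018E = 0000110001110 = 398 (signed)
0x0E85 = 0111010000101 = 3717 (signed)
  0000110001110
+ 0111010000101
= 1000000010011
Result 1000000010011: MSB = 1 → 4115 − 8192 = -4077.
Both addends are non-negative but the stored result is negative: signed overflow. The true value 398 + 3717 = 4115 lies outside [-4096, 4095].

-4077; overflow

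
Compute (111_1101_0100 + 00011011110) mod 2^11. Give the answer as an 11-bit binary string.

00010110010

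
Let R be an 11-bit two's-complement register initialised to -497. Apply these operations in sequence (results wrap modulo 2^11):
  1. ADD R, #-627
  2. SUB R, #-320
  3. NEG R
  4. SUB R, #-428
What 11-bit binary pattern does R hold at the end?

Start: R = -497 = 11000001111.
R = -497 + (-627) = -1124; wraps to 924 = 01110011100
R = 924 − (-320) = 1244; wraps to -804 = 10011011100
R = −(-804) = 804 = 01100100100
R = 804 − (-428) = 1232; wraps to -816 = 10011010000

10011010000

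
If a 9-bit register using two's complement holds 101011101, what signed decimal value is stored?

MSB is 1, so the value is negative.
Invert: 010100010. Add 1: 010100011 = 163. So the value is −163.

-163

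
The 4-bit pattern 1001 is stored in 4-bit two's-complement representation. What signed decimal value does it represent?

-7

MSB is 1, so the value is negative.
Unsigned reading: 9. Subtract 2^4 = 16: 9 − 16 = -7.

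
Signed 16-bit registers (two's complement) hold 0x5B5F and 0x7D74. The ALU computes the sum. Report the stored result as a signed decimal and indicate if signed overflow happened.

-10029; overflow

0x5B5F = 0101101101011111 = 23391 (signed)
0x7D74 = 0111110101110100 = 32116 (signed)
  0101101101011111
+ 0111110101110100
= 1101100011010011
Result 1101100011010011: MSB = 1 → 55507 − 65536 = -10029.
Both addends are non-negative but the stored result is negative: signed overflow. The true value 23391 + 32116 = 55507 lies outside [-32768, 32767].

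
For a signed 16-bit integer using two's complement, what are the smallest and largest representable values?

min = -32768, max = 32767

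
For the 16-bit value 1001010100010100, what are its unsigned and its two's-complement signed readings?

unsigned = 38164, signed = -27372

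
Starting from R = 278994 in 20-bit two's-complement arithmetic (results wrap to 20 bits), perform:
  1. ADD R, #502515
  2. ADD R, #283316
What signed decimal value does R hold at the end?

Start: R = 278994 = 01000100000111010010.
R = 278994 + 502515 = 781509; wraps to -267067 = 10111110110011000101
R = -267067 + 283316 = 16249 = 00000011111101111001

16249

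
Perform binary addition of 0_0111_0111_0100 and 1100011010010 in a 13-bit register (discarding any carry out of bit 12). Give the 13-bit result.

  0011101110100
+ 1100011010010
= 0000001000110  (discard carry-out 1)

0000001000110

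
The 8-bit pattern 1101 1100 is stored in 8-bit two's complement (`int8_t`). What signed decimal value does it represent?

MSB is 1, so the value is negative.
Unsigned reading: 220. Subtract 2^8 = 256: 220 − 256 = -36.

-36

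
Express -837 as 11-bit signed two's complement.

|-837| = 837 = 01101000101 in 11 bits.
Invert the bits: 10010111010. Add 1: 10010111011.
Check: 10010111011 reads as 1211 − 2048 = -837.

10010111011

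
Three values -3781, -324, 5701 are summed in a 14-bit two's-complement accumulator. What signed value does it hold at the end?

-3781 + (-324) = -4105 (10111111110111)
-4105 + 5701 = 1596 (00011000111100)

1596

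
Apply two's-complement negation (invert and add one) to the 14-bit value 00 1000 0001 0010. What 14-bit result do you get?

11011111101110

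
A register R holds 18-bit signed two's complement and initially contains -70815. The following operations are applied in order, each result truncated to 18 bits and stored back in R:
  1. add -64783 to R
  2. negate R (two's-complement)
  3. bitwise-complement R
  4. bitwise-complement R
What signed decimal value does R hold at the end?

-126546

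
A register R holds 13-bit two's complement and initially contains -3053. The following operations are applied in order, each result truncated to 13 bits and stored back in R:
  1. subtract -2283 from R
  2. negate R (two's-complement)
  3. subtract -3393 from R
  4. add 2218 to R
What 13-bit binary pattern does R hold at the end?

Start: R = -3053 = 1010000010011.
R = -3053 − (-2283) = -770 = 1110011111110
R = −(-770) = 770 = 0001100000010
R = 770 − (-3393) = 4163; wraps to -4029 = 1000001000011
R = -4029 + 2218 = -1811 = 1100011101101

1100011101101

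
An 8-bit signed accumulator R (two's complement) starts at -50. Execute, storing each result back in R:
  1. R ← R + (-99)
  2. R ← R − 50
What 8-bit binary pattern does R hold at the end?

00111001

Start: R = -50 = 11001110.
R = -50 + (-99) = -149; wraps to 107 = 01101011
R = 107 − 50 = 57 = 00111001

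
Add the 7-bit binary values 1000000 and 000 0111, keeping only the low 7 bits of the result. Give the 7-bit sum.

1000111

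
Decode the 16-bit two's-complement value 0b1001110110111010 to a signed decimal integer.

-25158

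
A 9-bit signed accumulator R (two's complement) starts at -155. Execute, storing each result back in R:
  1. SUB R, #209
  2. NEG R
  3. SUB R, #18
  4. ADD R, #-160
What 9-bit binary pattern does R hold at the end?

010111010

Start: R = -155 = 101100101.
R = -155 − 209 = -364; wraps to 148 = 010010100
R = −(148) = -148 = 101101100
R = -148 − 18 = -166 = 101011010
R = -166 + (-160) = -326; wraps to 186 = 010111010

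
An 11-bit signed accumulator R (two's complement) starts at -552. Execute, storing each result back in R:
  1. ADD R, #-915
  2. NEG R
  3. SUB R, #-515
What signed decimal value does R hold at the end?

-66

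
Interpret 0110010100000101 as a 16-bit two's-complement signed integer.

MSB is 0, so the value is non-negative: 0110010100000101 = 25861.

25861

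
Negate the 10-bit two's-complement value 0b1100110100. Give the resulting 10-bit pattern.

0011001100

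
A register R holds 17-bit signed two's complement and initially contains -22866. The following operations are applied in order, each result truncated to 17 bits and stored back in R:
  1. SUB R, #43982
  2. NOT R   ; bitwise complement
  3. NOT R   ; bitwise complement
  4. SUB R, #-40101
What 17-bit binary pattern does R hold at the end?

11001011110000101

Start: R = -22866 = 11010011010101110.
R = -22866 − 43982 = -66848; wraps to 64224 = 01111101011100000
R = NOT 01111101011100000 = 10000010100011111 = -64225
R = NOT 10000010100011111 = 01111101011100000 = 64224
R = 64224 − (-40101) = 104325; wraps to -26747 = 11001011110000101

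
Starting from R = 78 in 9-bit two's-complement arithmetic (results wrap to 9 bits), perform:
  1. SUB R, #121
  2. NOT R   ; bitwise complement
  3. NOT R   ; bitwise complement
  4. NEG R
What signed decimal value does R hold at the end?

Start: R = 78 = 001001110.
R = 78 − 121 = -43 = 111010101
R = NOT 111010101 = 000101010 = 42
R = NOT 000101010 = 111010101 = -43
R = −(-43) = 43 = 000101011

43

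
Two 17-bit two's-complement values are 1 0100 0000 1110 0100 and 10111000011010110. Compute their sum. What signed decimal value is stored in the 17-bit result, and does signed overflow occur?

1 0100 0000 1110 0100 → 10100000011100100 = -48924 (signed)
10111000011010110 = -36650 (signed)
  10100000011100100
+ 10111000011010110
= 01011000110111010  (discard carry-out 1)
Result 01011000110111010: MSB = 0 → value 45498.
Both addends are negative but the stored result is non-negative: signed overflow. The true value -48924 + (-36650) = -85574 lies outside [-65536, 65535].

45498; overflow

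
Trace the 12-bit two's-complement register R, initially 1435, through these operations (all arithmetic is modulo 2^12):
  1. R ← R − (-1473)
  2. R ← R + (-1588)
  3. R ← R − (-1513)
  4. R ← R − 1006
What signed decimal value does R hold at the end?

1827

Start: R = 1435 = 010110011011.
R = 1435 − (-1473) = 2908; wraps to -1188 = 101101011100
R = -1188 + (-1588) = -2776; wraps to 1320 = 010100101000
R = 1320 − (-1513) = 2833; wraps to -1263 = 101100010001
R = -1263 − 1006 = -2269; wraps to 1827 = 011100100011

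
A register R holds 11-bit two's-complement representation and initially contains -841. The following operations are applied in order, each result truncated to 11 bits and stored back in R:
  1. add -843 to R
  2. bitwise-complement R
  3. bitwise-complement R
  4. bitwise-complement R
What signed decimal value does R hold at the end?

Start: R = -841 = 10010110111.
R = -841 + (-843) = -1684; wraps to 364 = 00101101100
R = NOT 00101101100 = 11010010011 = -365
R = NOT 11010010011 = 00101101100 = 364
R = NOT 00101101100 = 11010010011 = -365

-365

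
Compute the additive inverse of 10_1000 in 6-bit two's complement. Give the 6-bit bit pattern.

Invert: 010111. Add 1: 011000.
Check: 101000 = -24, 011000 = 24.

011000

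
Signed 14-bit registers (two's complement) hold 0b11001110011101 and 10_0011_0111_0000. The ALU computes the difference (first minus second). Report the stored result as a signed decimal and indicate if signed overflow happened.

0b11001110011101 → 11001110011101 = -3171 (signed)
10_0011_0111_0000 → 10001101110000 = -7312 (signed)
Subtract via negate-and-add: invert 10001101110000 + 1 = 01110010010000 (i.e. 7312).
  11001110011101
+ 01110010010000
= 01000000101101  (discard carry-out 1)
Result 01000000101101: MSB = 0 → value 4141.
Addends (after negating the subtrahend) have opposite signs, so signed overflow cannot occur.

4141; no overflow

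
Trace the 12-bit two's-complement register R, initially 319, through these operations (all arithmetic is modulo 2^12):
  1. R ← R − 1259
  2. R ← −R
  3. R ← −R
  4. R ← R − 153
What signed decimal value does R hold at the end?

-1093

Start: R = 319 = 000100111111.
R = 319 − 1259 = -940 = 110001010100
R = −(-940) = 940 = 001110101100
R = −(940) = -940 = 110001010100
R = -940 − 153 = -1093 = 101110111011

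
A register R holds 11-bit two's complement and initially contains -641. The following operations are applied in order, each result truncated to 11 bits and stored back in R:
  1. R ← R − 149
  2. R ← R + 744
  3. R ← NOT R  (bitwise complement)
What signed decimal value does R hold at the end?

Start: R = -641 = 10101111111.
R = -641 − 149 = -790 = 10011101010
R = -790 + 744 = -46 = 11111010010
R = NOT 11111010010 = 00000101101 = 45

45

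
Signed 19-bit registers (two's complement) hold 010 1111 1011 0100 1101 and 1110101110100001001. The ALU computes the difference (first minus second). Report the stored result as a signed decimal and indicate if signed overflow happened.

237124; no overflow

010 1111 1011 0100 1101 → 0101111101101001101 = 195405 (signed)
1110101110100001001 = -41719 (signed)
Subtract via negate-and-add: invert 1110101110100001001 + 1 = 0001010001011110111 (i.e. 41719).
  0101111101101001101
+ 0001010001011110111
= 0111001111001000100
Result 0111001111001000100: MSB = 0 → value 237124.
Both addends (after negating the subtrahend) are non-negative and so is the stored result: no signed overflow.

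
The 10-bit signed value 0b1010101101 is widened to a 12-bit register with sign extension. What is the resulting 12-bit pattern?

MSB of 1010101101 is 1; replicate it into the new high bits.
11|1010101101 → 111010101101 (still -339).

111010101101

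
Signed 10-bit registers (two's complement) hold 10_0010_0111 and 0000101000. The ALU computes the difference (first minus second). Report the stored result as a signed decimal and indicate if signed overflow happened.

10_0010_0111 → 1000100111 = -473 (signed)
0000101000 = 40 (signed)
Subtract via negate-and-add: invert 0000101000 + 1 = 1111011000 (i.e. -40).
  1000100111
+ 1111011000
= 0111111111  (discard carry-out 1)
Result 0111111111: MSB = 0 → value 511.
Both addends (after negating the subtrahend) are negative but the stored result is non-negative: signed overflow. The true value -473 − 40 = -513 lies outside [-512, 511].

511; overflow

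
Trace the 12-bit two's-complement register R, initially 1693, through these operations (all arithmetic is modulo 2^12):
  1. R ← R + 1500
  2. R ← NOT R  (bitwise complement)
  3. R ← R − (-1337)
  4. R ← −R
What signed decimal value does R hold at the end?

1857

Start: R = 1693 = 011010011101.
R = 1693 + 1500 = 3193; wraps to -903 = 110001111001
R = NOT 110001111001 = 001110000110 = 902
R = 902 − (-1337) = 2239; wraps to -1857 = 100010111111
R = −(-1857) = 1857 = 011101000001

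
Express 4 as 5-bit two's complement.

4 is non-negative, so write it directly in 5 bits: 00100.

00100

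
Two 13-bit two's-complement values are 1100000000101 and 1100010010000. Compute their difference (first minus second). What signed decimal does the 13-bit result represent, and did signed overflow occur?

-139; no overflow

1100000000101 = -2043 (signed)
1100010010000 = -1904 (signed)
Subtract via negate-and-add: invert 1100010010000 + 1 = 0011101110000 (i.e. 1904).
  1100000000101
+ 0011101110000
= 1111101110101
Result 1111101110101: MSB = 1 → 8053 − 8192 = -139.
Addends (after negating the subtrahend) have opposite signs, so signed overflow cannot occur.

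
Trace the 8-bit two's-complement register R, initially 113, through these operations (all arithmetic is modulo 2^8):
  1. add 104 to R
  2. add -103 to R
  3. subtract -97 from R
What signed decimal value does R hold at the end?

Start: R = 113 = 01110001.
R = 113 + 104 = 217; wraps to -39 = 11011001
R = -39 + (-103) = -142; wraps to 114 = 01110010
R = 114 − (-97) = 211; wraps to -45 = 11010011

-45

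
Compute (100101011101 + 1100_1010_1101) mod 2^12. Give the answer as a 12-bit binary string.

011000001010

  100101011101
+ 110010101101
= 011000001010  (discard carry-out 1)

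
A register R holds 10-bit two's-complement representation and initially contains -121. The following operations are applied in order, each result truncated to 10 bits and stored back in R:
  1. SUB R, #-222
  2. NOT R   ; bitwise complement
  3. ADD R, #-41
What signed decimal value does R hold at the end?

Start: R = -121 = 1110000111.
R = -121 − (-222) = 101 = 0001100101
R = NOT 0001100101 = 1110011010 = -102
R = -102 + (-41) = -143 = 1101110001

-143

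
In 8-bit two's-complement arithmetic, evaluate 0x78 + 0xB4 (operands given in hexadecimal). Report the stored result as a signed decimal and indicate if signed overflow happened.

0x78 = 01111000 = 120 (signed)
0xB4 = 10110100 = -76 (signed)
  01111000
+ 10110100
= 00101100  (discard carry-out 1)
Result 00101100: MSB = 0 → value 44.
Addends have opposite signs, so signed overflow cannot occur.

44; no overflow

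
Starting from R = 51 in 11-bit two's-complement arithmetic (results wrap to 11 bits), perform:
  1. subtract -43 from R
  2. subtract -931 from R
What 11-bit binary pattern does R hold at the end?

Start: R = 51 = 00000110011.
R = 51 − (-43) = 94 = 00001011110
R = 94 − (-931) = 1025; wraps to -1023 = 10000000001

10000000001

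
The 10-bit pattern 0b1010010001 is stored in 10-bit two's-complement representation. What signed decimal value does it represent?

-367

MSB is 1, so the value is negative.
Unsigned reading: 657. Subtract 2^10 = 1024: 657 − 1024 = -367.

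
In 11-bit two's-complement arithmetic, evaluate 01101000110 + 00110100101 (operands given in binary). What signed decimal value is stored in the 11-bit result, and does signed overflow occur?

01101000110 = 838 (signed)
00110100101 = 421 (signed)
  01101000110
+ 00110100101
= 10011101011
Result 10011101011: MSB = 1 → 1259 − 2048 = -789.
Both addends are non-negative but the stored result is negative: signed overflow. The true value 838 + 421 = 1259 lies outside [-1024, 1023].

-789; overflow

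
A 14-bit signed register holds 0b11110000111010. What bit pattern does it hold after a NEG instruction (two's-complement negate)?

Invert: 00001111000101. Add 1: 00001111000110.
Check: 11110000111010 = -966, 00001111000110 = 966.

00001111000110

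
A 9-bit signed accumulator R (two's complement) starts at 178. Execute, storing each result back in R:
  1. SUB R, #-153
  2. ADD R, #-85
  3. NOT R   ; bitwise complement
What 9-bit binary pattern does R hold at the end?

100001001

Start: R = 178 = 010110010.
R = 178 − (-153) = 331; wraps to -181 = 101001011
R = -181 + (-85) = -266; wraps to 246 = 011110110
R = NOT 011110110 = 100001001 = -247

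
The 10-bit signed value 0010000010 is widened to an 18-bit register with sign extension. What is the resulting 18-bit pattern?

000000000010000010

MSB of 0010000010 is 0; replicate it into the new high bits.
00000000|0010000010 → 000000000010000010 (still 130).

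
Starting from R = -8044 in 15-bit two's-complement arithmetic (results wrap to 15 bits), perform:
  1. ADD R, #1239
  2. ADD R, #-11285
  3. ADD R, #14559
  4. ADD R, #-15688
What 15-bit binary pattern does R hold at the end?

011010011101101

Start: R = -8044 = 110000010010100.
R = -8044 + 1239 = -6805 = 110010101101011
R = -6805 + (-11285) = -18090; wraps to 14678 = 011100101010110
R = 14678 + 14559 = 29237; wraps to -3531 = 111001000110101
R = -3531 + (-15688) = -19219; wraps to 13549 = 011010011101101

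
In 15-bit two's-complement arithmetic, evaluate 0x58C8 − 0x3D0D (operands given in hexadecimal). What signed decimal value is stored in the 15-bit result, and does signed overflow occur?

7099; overflow

0x58C8 = 101100011001000 = -10040 (signed)
0x3D0D = 011110100001101 = 15629 (signed)
Subtract via negate-and-add: invert 011110100001101 + 1 = 100001011110011 (i.e. -15629).
  101100011001000
+ 100001011110011
= 001101110111011  (discard carry-out 1)
Result 001101110111011: MSB = 0 → value 7099.
Both addends (after negating the subtrahend) are negative but the stored result is non-negative: signed overflow. The true value -10040 − 15629 = -25669 lies outside [-16384, 16383].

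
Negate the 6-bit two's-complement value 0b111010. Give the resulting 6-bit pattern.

Invert: 000101. Add 1: 000110.

000110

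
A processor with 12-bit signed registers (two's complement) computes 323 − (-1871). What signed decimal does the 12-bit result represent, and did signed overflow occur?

-1902; overflow

323 → 000101000011
-1871 → 100010110001
Subtract via negate-and-add: invert 100010110001 + 1 = 011101001111 (i.e. 1871).
  000101000011
+ 011101001111
= 100010010010
Result 100010010010: MSB = 1 → 2194 − 4096 = -1902.
Both addends (after negating the subtrahend) are non-negative but the stored result is negative: signed overflow. The true value 323 − (-1871) = 2194 lies outside [-2048, 2047].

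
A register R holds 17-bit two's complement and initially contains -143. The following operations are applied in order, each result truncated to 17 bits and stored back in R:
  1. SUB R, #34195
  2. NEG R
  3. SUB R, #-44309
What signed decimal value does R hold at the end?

-52425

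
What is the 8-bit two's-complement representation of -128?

|-128| = 128 = 10000000 in 8 bits.
Invert the bits: 01111111. Add 1: 10000000.
Check: 10000000 reads as 128 − 256 = -128.

10000000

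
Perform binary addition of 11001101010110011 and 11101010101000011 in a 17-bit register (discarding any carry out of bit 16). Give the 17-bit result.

10110111111110110

  11001101010110011
+ 11101010101000011
= 10110111111110110  (discard carry-out 1)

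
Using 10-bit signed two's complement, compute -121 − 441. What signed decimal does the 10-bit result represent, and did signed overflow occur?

-121 → 1110000111
441 → 0110111001
Subtract via negate-and-add: invert 0110111001 + 1 = 1001000111 (i.e. -441).
  1110000111
+ 1001000111
= 0111001110  (discard carry-out 1)
Result 0111001110: MSB = 0 → value 462.
Both addends (after negating the subtrahend) are negative but the stored result is non-negative: signed overflow. The true value -121 − 441 = -562 lies outside [-512, 511].

462; overflow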